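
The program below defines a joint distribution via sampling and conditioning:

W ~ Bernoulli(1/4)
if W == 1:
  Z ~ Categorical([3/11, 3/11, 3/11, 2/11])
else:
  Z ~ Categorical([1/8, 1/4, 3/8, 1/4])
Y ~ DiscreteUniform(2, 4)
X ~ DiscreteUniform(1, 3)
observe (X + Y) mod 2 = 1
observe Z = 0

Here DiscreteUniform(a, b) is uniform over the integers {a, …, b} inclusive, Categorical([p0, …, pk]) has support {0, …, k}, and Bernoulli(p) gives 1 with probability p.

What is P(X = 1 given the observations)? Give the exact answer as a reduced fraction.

P(X = 1 | obs) = 2/5

Enumerate traces; 10 have nonzero weight after conditioning:
  (W=0, Z=0, Y=2, X=1) weight 1/96
  (W=0, Z=0, Y=2, X=3) weight 1/96
  (W=0, Z=0, Y=3, X=2) weight 1/96
  (W=0, Z=0, Y=4, X=1) weight 1/96
  (W=0, Z=0, Y=4, X=3) weight 1/96
  (W=1, Z=0, Y=2, X=1) weight 1/132
  (W=1, Z=0, Y=2, X=3) weight 1/132
  (W=1, Z=0, Y=3, X=2) weight 1/132
  … 2 more
Group by X:
  weight(X=1) = 19/528
  weight(X=2) = 19/1056
  weight(X=3) = 19/528
Total weight = 19/528 + 19/1056 + 19/528 = 95/1056
P(X=1 | obs) = 19/528 / 95/1056 = 2/5
P(X=2 | obs) = 19/1056 / 95/1056 = 1/5
P(X=3 | obs) = 19/528 / 95/1056 = 2/5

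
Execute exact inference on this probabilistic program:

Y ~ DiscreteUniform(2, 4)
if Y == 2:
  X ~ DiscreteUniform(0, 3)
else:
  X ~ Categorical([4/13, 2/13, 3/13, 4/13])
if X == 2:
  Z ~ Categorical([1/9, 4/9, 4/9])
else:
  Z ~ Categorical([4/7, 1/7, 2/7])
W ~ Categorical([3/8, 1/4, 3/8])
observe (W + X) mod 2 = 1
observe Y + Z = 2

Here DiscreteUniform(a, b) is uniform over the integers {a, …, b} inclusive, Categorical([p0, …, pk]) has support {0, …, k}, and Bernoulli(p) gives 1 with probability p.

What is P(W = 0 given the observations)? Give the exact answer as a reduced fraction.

P(W = 0 | obs) = 108/259

Enumerate traces; 6 have nonzero weight after conditioning:
  (Y=2, X=0, Z=0, W=1) weight 1/84
  (Y=2, X=1, Z=0, W=0) weight 1/56
  (Y=2, X=1, Z=0, W=2) weight 1/56
  (Y=2, X=2, Z=0, W=1) weight 1/432
  (Y=2, X=3, Z=0, W=0) weight 1/56
  (Y=2, X=3, Z=0, W=2) weight 1/56
Group by W:
  weight(W=0) = 1/28
  weight(W=1) = 43/3024
  weight(W=2) = 1/28
Total weight = 1/28 + 43/3024 + 1/28 = 37/432
P(W=0 | obs) = 1/28 / 37/432 = 108/259
P(W=1 | obs) = 43/3024 / 37/432 = 43/259
P(W=2 | obs) = 1/28 / 37/432 = 108/259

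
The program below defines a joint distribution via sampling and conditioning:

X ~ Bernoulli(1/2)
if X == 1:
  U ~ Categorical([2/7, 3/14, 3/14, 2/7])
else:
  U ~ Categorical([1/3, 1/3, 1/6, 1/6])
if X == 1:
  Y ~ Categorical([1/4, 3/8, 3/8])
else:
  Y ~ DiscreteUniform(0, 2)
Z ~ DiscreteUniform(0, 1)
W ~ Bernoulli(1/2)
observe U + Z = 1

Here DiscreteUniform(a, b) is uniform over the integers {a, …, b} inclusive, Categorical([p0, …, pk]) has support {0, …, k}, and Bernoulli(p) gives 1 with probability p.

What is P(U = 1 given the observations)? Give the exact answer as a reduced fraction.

P(U = 1 | obs) = 23/49

Enumerate traces; 24 have nonzero weight after conditioning:
  (X=0, U=0, Y=0, Z=1, W=0) weight 1/72
  (X=0, U=0, Y=0, Z=1, W=1) weight 1/72
  (X=0, U=0, Y=1, Z=1, W=0) weight 1/72
  (X=0, U=0, Y=1, Z=1, W=1) weight 1/72
  (X=0, U=0, Y=2, Z=1, W=0) weight 1/72
  (X=0, U=0, Y=2, Z=1, W=1) weight 1/72
  (X=0, U=1, Y=0, Z=0, W=0) weight 1/72
  (X=0, U=1, Y=0, Z=0, W=1) weight 1/72
  … 16 more
Group by U:
  weight(U=0) = 13/84
  weight(U=1) = 23/168
Total weight = 13/84 + 23/168 = 7/24
P(U=0 | obs) = 13/84 / 7/24 = 26/49
P(U=1 | obs) = 23/168 / 7/24 = 23/49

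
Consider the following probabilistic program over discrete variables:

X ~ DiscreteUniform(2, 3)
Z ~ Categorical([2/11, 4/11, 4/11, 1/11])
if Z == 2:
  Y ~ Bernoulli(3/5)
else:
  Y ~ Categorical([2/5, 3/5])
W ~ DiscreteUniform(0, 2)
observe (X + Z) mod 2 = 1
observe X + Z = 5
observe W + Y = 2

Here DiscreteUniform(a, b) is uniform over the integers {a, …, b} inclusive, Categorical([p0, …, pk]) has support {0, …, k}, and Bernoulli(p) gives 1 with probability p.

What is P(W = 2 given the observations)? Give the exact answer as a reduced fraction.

Enumerate traces; 4 have nonzero weight after conditioning:
  (X=2, Z=3, Y=0, W=2) weight 1/165
  (X=2, Z=3, Y=1, W=1) weight 1/110
  (X=3, Z=2, Y=0, W=2) weight 4/165
  (X=3, Z=2, Y=1, W=1) weight 2/55
Group by W:
  weight(W=1) = 1/22
  weight(W=2) = 1/33
Total weight = 1/22 + 1/33 = 5/66
P(W=1 | obs) = 1/22 / 5/66 = 3/5
P(W=2 | obs) = 1/33 / 5/66 = 2/5

P(W = 2 | obs) = 2/5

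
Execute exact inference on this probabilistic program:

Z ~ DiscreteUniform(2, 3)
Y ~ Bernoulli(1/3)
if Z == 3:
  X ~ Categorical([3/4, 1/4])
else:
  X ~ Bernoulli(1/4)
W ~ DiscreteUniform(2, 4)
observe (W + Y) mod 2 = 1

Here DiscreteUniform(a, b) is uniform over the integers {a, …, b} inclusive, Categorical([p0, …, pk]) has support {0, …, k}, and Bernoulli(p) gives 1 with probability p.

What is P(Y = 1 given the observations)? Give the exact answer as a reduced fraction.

Enumerate traces; 12 have nonzero weight after conditioning:
  (Z=2, Y=0, X=0, W=3) weight 1/12
  (Z=2, Y=0, X=1, W=3) weight 1/36
  (Z=2, Y=1, X=0, W=2) weight 1/24
  (Z=2, Y=1, X=0, W=4) weight 1/24
  (Z=2, Y=1, X=1, W=2) weight 1/72
  (Z=2, Y=1, X=1, W=4) weight 1/72
  (Z=3, Y=0, X=0, W=3) weight 1/12
  (Z=3, Y=0, X=1, W=3) weight 1/36
  … 4 more
Group by Y:
  weight(Y=0) = 2/9
  weight(Y=1) = 2/9
Total weight = 2/9 + 2/9 = 4/9
P(Y=0 | obs) = 2/9 / 4/9 = 1/2
P(Y=1 | obs) = 2/9 / 4/9 = 1/2

P(Y = 1 | obs) = 1/2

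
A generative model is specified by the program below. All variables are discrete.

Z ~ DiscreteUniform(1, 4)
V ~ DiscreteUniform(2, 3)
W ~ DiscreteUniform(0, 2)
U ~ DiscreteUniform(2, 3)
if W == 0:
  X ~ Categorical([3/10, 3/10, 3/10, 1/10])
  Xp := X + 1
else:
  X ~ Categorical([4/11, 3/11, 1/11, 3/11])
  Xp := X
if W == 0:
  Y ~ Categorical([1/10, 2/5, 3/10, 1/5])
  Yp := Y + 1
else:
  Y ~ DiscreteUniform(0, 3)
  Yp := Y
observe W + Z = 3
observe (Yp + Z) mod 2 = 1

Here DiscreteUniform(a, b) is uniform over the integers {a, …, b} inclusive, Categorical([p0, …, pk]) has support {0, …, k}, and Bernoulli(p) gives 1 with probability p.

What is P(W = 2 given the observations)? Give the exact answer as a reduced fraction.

P(W = 2 | obs) = 5/16

Enumerate traces; 96 have nonzero weight after conditioning:
  (Z=1, V=2, W=2, U=2, X=0, Y=0) weight 1/528
  (Z=1, V=2, W=2, U=2, X=0, Y=2) weight 1/528
  (Z=1, V=2, W=2, U=2, X=1, Y=0) weight 1/704
  (Z=1, V=2, W=2, U=2, X=1, Y=2) weight 1/704
  (Z=1, V=2, W=2, U=2, X=2, Y=0) weight 1/2112
  (Z=1, V=2, W=2, U=2, X=2, Y=2) weight 1/2112
  (Z=1, V=2, W=2, U=2, X=3, Y=0) weight 1/704
  (Z=1, V=2, W=2, U=2, X=3, Y=2) weight 1/704
  (Z=2, V=2, W=1, U=2, X=0, Y=1) weight 1/528
  (Z=3, V=2, W=0, U=2, X=0, Y=1) weight 1/400
  … 86 more
Group by W:
  weight(W=0) = 1/20
  weight(W=1) = 1/24
  weight(W=2) = 1/24
Total weight = 1/20 + 1/24 + 1/24 = 2/15
P(W=0 | obs) = 1/20 / 2/15 = 3/8
P(W=1 | obs) = 1/24 / 2/15 = 5/16
P(W=2 | obs) = 1/24 / 2/15 = 5/16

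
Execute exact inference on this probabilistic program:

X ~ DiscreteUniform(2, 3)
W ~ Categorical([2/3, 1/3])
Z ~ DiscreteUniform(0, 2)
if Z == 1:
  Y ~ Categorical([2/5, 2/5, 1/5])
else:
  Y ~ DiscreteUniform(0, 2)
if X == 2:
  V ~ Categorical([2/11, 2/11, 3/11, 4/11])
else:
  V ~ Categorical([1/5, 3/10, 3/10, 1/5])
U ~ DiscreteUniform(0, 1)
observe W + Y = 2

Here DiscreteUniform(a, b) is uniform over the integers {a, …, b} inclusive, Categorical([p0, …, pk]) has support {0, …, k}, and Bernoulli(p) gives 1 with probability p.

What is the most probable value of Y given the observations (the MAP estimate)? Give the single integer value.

Enumerate traces; 96 have nonzero weight after conditioning:
  (X=2, W=0, Z=0, Y=2, V=0, U=0) weight 1/297
  (X=2, W=0, Z=0, Y=2, V=0, U=1) weight 1/297
  (X=2, W=0, Z=0, Y=2, V=1, U=0) weight 1/297
  (X=2, W=0, Z=0, Y=2, V=1, U=1) weight 1/297
  (X=2, W=0, Z=0, Y=2, V=2, U=0) weight 1/198
  (X=2, W=0, Z=0, Y=2, V=2, U=1) weight 1/198
  (X=2, W=0, Z=0, Y=2, V=3, U=0) weight 2/297
  (X=2, W=0, Z=0, Y=2, V=3, U=1) weight 2/297
  (X=2, W=1, Z=0, Y=1, V=0, U=0) weight 1/594
  … 87 more
Group by Y:
  weight(Y=1) = 16/135
  weight(Y=2) = 26/135
Total weight = 16/135 + 26/135 = 14/45
P(Y=1 | obs) = 16/135 / 14/45 = 8/21
P(Y=2 | obs) = 26/135 / 14/45 = 13/21
argmax = 2

argmax_v P(Y = v | obs) = 2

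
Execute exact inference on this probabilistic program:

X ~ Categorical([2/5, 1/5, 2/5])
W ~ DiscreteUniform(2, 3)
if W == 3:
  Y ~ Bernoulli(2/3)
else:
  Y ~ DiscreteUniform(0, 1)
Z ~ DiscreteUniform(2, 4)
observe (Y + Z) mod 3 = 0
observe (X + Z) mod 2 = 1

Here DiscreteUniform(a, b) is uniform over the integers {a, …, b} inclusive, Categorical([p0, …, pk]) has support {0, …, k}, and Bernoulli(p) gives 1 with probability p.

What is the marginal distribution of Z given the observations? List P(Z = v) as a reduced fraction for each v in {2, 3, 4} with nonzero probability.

P(Z=2) = 7/27, P(Z=3) = 20/27

Enumerate traces; 6 have nonzero weight after conditioning:
  (X=0, W=2, Y=0, Z=3) weight 1/30
  (X=0, W=3, Y=0, Z=3) weight 1/45
  (X=1, W=2, Y=1, Z=2) weight 1/60
  (X=1, W=3, Y=1, Z=2) weight 1/45
  (X=2, W=2, Y=0, Z=3) weight 1/30
  (X=2, W=3, Y=0, Z=3) weight 1/45
Group by Z:
  weight(Z=2) = 7/180
  weight(Z=3) = 1/9
Total weight = 7/180 + 1/9 = 3/20
P(Z=2 | obs) = 7/180 / 3/20 = 7/27
P(Z=3 | obs) = 1/9 / 3/20 = 20/27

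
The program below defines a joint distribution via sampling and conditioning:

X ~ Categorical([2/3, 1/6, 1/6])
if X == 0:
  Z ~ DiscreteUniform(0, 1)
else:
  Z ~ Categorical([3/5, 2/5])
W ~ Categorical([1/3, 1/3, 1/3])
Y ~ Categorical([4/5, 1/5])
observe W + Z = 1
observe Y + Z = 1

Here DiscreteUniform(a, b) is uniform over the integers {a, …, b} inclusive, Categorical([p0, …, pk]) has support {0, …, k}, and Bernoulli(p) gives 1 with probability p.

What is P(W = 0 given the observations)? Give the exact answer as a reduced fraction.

P(W = 0 | obs) = 7/9

Enumerate traces; 6 have nonzero weight after conditioning:
  (X=0, Z=0, W=1, Y=1) weight 1/45
  (X=0, Z=1, W=0, Y=0) weight 4/45
  (X=1, Z=0, W=1, Y=1) weight 1/150
  (X=1, Z=1, W=0, Y=0) weight 4/225
  (X=2, Z=0, W=1, Y=1) weight 1/150
  (X=2, Z=1, W=0, Y=0) weight 4/225
Group by W:
  weight(W=0) = 28/225
  weight(W=1) = 8/225
Total weight = 28/225 + 8/225 = 4/25
P(W=0 | obs) = 28/225 / 4/25 = 7/9
P(W=1 | obs) = 8/225 / 4/25 = 2/9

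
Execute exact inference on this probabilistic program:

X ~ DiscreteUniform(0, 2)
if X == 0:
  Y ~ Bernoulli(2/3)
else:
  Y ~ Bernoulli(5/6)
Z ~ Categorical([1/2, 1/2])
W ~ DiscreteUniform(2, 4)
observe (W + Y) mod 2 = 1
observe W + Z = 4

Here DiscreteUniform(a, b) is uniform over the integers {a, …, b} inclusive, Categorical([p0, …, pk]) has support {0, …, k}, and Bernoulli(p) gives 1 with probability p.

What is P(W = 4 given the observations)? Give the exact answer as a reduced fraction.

P(W = 4 | obs) = 7/9

Enumerate traces; 6 have nonzero weight after conditioning:
  (X=0, Y=0, Z=1, W=3) weight 1/54
  (X=0, Y=1, Z=0, W=4) weight 1/27
  (X=1, Y=0, Z=1, W=3) weight 1/108
  (X=1, Y=1, Z=0, W=4) weight 5/108
  (X=2, Y=0, Z=1, W=3) weight 1/108
  (X=2, Y=1, Z=0, W=4) weight 5/108
Group by W:
  weight(W=3) = 1/27
  weight(W=4) = 7/54
Total weight = 1/27 + 7/54 = 1/6
P(W=3 | obs) = 1/27 / 1/6 = 2/9
P(W=4 | obs) = 7/54 / 1/6 = 7/9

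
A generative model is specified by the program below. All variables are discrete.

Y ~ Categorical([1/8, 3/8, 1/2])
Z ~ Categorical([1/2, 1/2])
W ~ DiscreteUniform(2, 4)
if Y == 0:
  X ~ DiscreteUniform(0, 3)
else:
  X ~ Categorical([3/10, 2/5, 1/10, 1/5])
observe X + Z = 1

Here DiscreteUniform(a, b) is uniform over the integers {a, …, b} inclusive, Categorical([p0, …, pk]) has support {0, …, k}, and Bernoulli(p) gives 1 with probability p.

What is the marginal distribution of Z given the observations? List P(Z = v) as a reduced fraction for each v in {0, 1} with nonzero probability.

P(Z=0) = 61/108, P(Z=1) = 47/108

Enumerate traces; 18 have nonzero weight after conditioning:
  (Y=0, Z=0, W=2, X=1) weight 1/192
  (Y=0, Z=0, W=3, X=1) weight 1/192
  (Y=0, Z=0, W=4, X=1) weight 1/192
  (Y=0, Z=1, W=2, X=0) weight 1/192
  (Y=0, Z=1, W=3, X=0) weight 1/192
  (Y=0, Z=1, W=4, X=0) weight 1/192
  (Y=1, Z=0, W=2, X=1) weight 1/40
  (Y=1, Z=0, W=3, X=1) weight 1/40
  … 10 more
Group by Z:
  weight(Z=0) = 61/320
  weight(Z=1) = 47/320
Total weight = 61/320 + 47/320 = 27/80
P(Z=0 | obs) = 61/320 / 27/80 = 61/108
P(Z=1 | obs) = 47/320 / 27/80 = 47/108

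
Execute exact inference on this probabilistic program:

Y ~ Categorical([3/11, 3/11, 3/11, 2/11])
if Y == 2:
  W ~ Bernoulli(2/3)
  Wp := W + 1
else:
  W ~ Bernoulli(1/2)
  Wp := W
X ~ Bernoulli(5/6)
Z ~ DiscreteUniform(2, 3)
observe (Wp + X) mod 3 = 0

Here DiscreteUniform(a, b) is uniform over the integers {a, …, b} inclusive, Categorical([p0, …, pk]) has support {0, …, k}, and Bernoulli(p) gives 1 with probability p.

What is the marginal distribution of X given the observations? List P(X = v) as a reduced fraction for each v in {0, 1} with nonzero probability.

Enumerate traces; 8 have nonzero weight after conditioning:
  (Y=0, W=0, X=0, Z=2) weight 1/88
  (Y=0, W=0, X=0, Z=3) weight 1/88
  (Y=1, W=0, X=0, Z=2) weight 1/88
  (Y=1, W=0, X=0, Z=3) weight 1/88
  (Y=2, W=1, X=1, Z=2) weight 5/66
  (Y=2, W=1, X=1, Z=3) weight 5/66
  (Y=3, W=0, X=0, Z=2) weight 1/132
  (Y=3, W=0, X=0, Z=3) weight 1/132
Group by X:
  weight(X=0) = 2/33
  weight(X=1) = 5/33
Total weight = 2/33 + 5/33 = 7/33
P(X=0 | obs) = 2/33 / 7/33 = 2/7
P(X=1 | obs) = 5/33 / 7/33 = 5/7

P(X=0) = 2/7, P(X=1) = 5/7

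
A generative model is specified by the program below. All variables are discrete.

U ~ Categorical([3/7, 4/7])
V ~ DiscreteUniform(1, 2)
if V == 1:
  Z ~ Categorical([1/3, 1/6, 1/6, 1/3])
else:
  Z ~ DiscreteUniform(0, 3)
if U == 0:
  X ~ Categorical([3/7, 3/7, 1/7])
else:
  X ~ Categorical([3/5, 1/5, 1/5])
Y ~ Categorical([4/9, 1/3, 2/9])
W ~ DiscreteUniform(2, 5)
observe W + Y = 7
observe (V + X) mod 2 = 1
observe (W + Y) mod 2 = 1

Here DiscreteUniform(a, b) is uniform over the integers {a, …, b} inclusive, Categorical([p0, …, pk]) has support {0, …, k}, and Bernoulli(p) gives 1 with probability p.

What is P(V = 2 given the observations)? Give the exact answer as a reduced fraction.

Enumerate traces; 24 have nonzero weight after conditioning:
  (U=0, V=1, Z=0, X=0, Y=2, W=5) weight 1/588
  (U=0, V=1, Z=0, X=2, Y=2, W=5) weight 1/1764
  (U=0, V=1, Z=1, X=0, Y=2, W=5) weight 1/1176
  (U=0, V=1, Z=1, X=2, Y=2, W=5) weight 1/3528
  (U=0, V=1, Z=2, X=0, Y=2, W=5) weight 1/1176
  (U=0, V=1, Z=2, X=2, Y=2, W=5) weight 1/3528
  (U=0, V=1, Z=3, X=0, Y=2, W=5) weight 1/588
  (U=0, V=1, Z=3, X=2, Y=2, W=5) weight 1/1764
  (U=0, V=2, Z=0, X=1, Y=2, W=5) weight 1/784
  … 15 more
Group by V:
  weight(V=1) = 43/2205
  weight(V=2) = 73/8820
Total weight = 43/2205 + 73/8820 = 1/36
P(V=1 | obs) = 43/2205 / 1/36 = 172/245
P(V=2 | obs) = 73/8820 / 1/36 = 73/245

P(V = 2 | obs) = 73/245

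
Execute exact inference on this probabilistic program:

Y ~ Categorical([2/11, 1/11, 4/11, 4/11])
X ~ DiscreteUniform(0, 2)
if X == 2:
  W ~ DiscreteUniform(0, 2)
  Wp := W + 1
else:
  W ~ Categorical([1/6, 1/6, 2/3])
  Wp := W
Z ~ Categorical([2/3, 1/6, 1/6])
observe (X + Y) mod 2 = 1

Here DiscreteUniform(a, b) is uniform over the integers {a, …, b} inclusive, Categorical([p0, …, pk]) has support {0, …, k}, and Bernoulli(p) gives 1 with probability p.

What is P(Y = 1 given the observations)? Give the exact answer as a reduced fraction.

Enumerate traces; 54 have nonzero weight after conditioning:
  (Y=0, X=1, W=0, Z=0) weight 2/297
  (Y=0, X=1, W=0, Z=1) weight 1/594
  (Y=0, X=1, W=0, Z=2) weight 1/594
  (Y=0, X=1, W=1, Z=0) weight 2/297
  (Y=0, X=1, W=1, Z=1) weight 1/594
  (Y=0, X=1, W=1, Z=2) weight 1/594
  (Y=0, X=1, W=2, Z=0) weight 8/297
  (Y=0, X=1, W=2, Z=1) weight 2/297
  (Y=1, X=0, W=0, Z=0) weight 1/297
  (Y=2, X=1, W=0, Z=0) weight 4/297
  … 44 more
Group by Y:
  weight(Y=0) = 2/33
  weight(Y=1) = 2/33
  weight(Y=2) = 4/33
  weight(Y=3) = 8/33
Total weight = 2/33 + 2/33 + 4/33 + 8/33 = 16/33
P(Y=0 | obs) = 2/33 / 16/33 = 1/8
P(Y=1 | obs) = 2/33 / 16/33 = 1/8
P(Y=2 | obs) = 4/33 / 16/33 = 1/4
P(Y=3 | obs) = 8/33 / 16/33 = 1/2

P(Y = 1 | obs) = 1/8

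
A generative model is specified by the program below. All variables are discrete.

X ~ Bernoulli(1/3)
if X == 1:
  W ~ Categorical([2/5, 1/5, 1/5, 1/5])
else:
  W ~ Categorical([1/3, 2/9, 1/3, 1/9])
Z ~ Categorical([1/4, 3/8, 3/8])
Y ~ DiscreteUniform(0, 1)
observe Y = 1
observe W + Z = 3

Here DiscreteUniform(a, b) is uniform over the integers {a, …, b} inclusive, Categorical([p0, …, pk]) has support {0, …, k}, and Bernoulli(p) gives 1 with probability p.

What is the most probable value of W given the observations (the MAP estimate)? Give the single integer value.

argmax_v P(W = v | obs) = 2

Enumerate traces; 6 have nonzero weight after conditioning:
  (X=0, W=1, Z=2, Y=1) weight 1/36
  (X=0, W=2, Z=1, Y=1) weight 1/24
  (X=0, W=3, Z=0, Y=1) weight 1/108
  (X=1, W=1, Z=2, Y=1) weight 1/80
  (X=1, W=2, Z=1, Y=1) weight 1/80
  (X=1, W=3, Z=0, Y=1) weight 1/120
Group by W:
  weight(W=1) = 29/720
  weight(W=2) = 13/240
  weight(W=3) = 19/1080
Total weight = 29/720 + 13/240 + 19/1080 = 121/1080
P(W=1 | obs) = 29/720 / 121/1080 = 87/242
P(W=2 | obs) = 13/240 / 121/1080 = 117/242
P(W=3 | obs) = 19/1080 / 121/1080 = 19/121
argmax = 2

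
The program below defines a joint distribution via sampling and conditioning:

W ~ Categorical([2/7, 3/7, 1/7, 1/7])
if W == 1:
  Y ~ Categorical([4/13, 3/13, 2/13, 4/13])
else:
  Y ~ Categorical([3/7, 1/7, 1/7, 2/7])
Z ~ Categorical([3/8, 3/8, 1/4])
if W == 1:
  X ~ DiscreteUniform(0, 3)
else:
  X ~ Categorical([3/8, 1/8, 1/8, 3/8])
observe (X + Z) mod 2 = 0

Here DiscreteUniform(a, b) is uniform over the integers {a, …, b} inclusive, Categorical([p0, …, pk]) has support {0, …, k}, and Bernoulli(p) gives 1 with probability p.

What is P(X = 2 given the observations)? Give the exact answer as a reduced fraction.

Enumerate traces; 96 have nonzero weight after conditioning:
  (W=0, Y=0, Z=0, X=0) weight 27/1568
  (W=0, Y=0, Z=0, X=2) weight 9/1568
  (W=0, Y=0, Z=1, X=1) weight 9/1568
  (W=0, Y=0, Z=1, X=3) weight 27/1568
  (W=0, Y=0, Z=2, X=0) weight 9/784
  (W=0, Y=0, Z=2, X=2) weight 3/784
  (W=0, Y=1, Z=0, X=0) weight 9/1568
  (W=0, Y=1, Z=0, X=2) weight 3/1568
  … 88 more
Group by X:
  weight(X=0) = 45/224
  weight(X=1) = 15/224
  weight(X=2) = 25/224
  weight(X=3) = 27/224
Total weight = 45/224 + 15/224 + 25/224 + 27/224 = 1/2
P(X=0 | obs) = 45/224 / 1/2 = 45/112
P(X=1 | obs) = 15/224 / 1/2 = 15/112
P(X=2 | obs) = 25/224 / 1/2 = 25/112
P(X=3 | obs) = 27/224 / 1/2 = 27/112

P(X = 2 | obs) = 25/112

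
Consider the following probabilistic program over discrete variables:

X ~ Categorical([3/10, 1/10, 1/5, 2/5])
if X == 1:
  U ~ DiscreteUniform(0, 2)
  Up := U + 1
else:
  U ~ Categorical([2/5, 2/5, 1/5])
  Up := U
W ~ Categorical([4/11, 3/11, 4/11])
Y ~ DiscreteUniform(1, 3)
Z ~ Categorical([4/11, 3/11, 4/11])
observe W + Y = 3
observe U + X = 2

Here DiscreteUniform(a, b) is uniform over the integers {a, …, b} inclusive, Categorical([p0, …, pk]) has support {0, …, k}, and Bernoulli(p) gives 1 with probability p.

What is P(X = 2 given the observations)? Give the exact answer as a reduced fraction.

P(X = 2 | obs) = 6/13

Enumerate traces; 27 have nonzero weight after conditioning:
  (X=0, U=2, W=0, Y=3, Z=0) weight 8/3025
  (X=0, U=2, W=0, Y=3, Z=1) weight 6/3025
  (X=0, U=2, W=0, Y=3, Z=2) weight 8/3025
  (X=0, U=2, W=1, Y=2, Z=0) weight 6/3025
  (X=0, U=2, W=1, Y=2, Z=1) weight 9/6050
  (X=0, U=2, W=1, Y=2, Z=2) weight 6/3025
  (X=0, U=2, W=2, Y=1, Z=0) weight 8/3025
  (X=0, U=2, W=2, Y=1, Z=1) weight 6/3025
  (X=1, U=1, W=0, Y=3, Z=0) weight 8/5445
  (X=2, U=0, W=0, Y=3, Z=0) weight 32/9075
  … 17 more
Group by X:
  weight(X=0) = 1/50
  weight(X=1) = 1/90
  weight(X=2) = 2/75
Total weight = 1/50 + 1/90 + 2/75 = 13/225
P(X=0 | obs) = 1/50 / 13/225 = 9/26
P(X=1 | obs) = 1/90 / 13/225 = 5/26
P(X=2 | obs) = 2/75 / 13/225 = 6/13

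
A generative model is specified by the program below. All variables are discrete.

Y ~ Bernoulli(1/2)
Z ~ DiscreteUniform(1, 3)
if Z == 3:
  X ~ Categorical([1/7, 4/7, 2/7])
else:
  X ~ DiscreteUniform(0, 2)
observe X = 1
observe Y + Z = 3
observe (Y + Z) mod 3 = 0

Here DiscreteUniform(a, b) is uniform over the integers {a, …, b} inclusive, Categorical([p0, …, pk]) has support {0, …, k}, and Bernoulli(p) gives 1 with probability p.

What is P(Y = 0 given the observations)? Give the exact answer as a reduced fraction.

P(Y = 0 | obs) = 12/19

Enumerate traces; 2 have nonzero weight after conditioning:
  (Y=0, Z=3, X=1) weight 2/21
  (Y=1, Z=2, X=1) weight 1/18
Group by Y:
  weight(Y=0) = 2/21
  weight(Y=1) = 1/18
Total weight = 2/21 + 1/18 = 19/126
P(Y=0 | obs) = 2/21 / 19/126 = 12/19
P(Y=1 | obs) = 1/18 / 19/126 = 7/19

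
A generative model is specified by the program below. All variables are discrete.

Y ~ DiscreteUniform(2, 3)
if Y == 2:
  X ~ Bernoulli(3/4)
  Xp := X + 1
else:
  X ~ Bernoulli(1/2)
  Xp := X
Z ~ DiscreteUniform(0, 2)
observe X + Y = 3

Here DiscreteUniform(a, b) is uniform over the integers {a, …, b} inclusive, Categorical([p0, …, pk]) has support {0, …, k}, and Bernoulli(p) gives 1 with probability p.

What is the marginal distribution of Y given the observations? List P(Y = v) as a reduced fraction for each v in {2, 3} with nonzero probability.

Enumerate traces; 6 have nonzero weight after conditioning:
  (Y=2, X=1, Z=0) weight 1/8
  (Y=2, X=1, Z=1) weight 1/8
  (Y=2, X=1, Z=2) weight 1/8
  (Y=3, X=0, Z=0) weight 1/12
  (Y=3, X=0, Z=1) weight 1/12
  (Y=3, X=0, Z=2) weight 1/12
Group by Y:
  weight(Y=2) = 3/8
  weight(Y=3) = 1/4
Total weight = 3/8 + 1/4 = 5/8
P(Y=2 | obs) = 3/8 / 5/8 = 3/5
P(Y=3 | obs) = 1/4 / 5/8 = 2/5

P(Y=2) = 3/5, P(Y=3) = 2/5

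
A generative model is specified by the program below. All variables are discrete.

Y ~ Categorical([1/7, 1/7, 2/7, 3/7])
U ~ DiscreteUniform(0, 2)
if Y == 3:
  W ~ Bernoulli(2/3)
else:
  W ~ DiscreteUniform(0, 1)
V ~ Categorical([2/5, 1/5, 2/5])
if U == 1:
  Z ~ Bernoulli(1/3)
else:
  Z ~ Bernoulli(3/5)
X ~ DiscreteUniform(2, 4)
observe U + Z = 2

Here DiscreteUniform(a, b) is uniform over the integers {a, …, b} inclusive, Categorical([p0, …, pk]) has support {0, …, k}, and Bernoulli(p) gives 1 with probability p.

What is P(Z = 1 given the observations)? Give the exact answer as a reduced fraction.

Enumerate traces; 144 have nonzero weight after conditioning:
  (Y=0, U=1, W=0, V=0, Z=1, X=2) weight 1/945
  (Y=0, U=1, W=0, V=0, Z=1, X=3) weight 1/945
  (Y=0, U=1, W=0, V=0, Z=1, X=4) weight 1/945
  (Y=0, U=1, W=0, V=1, Z=1, X=2) weight 1/1890
  (Y=0, U=1, W=0, V=1, Z=1, X=3) weight 1/1890
  (Y=0, U=1, W=0, V=1, Z=1, X=4) weight 1/1890
  (Y=0, U=1, W=0, V=2, Z=1, X=2) weight 1/945
  (Y=0, U=1, W=0, V=2, Z=1, X=3) weight 1/945
  (Y=0, U=2, W=0, V=0, Z=0, X=2) weight 2/1575
  … 135 more
Group by Z:
  weight(Z=0) = 2/15
  weight(Z=1) = 1/9
Total weight = 2/15 + 1/9 = 11/45
P(Z=0 | obs) = 2/15 / 11/45 = 6/11
P(Z=1 | obs) = 1/9 / 11/45 = 5/11

P(Z = 1 | obs) = 5/11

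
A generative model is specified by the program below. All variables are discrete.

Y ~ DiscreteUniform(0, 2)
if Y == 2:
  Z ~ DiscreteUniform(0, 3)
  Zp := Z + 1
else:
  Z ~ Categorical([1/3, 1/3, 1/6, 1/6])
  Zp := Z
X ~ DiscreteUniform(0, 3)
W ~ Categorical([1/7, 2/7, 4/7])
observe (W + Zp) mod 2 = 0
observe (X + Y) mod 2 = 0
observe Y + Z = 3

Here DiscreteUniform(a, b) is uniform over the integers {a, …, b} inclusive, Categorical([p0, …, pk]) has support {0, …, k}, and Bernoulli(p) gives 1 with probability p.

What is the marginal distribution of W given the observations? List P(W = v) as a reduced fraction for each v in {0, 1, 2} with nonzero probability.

P(W=0) = 5/29, P(W=1) = 4/29, P(W=2) = 20/29

Enumerate traces; 10 have nonzero weight after conditioning:
  (Y=0, Z=3, X=0, W=1) weight 1/252
  (Y=0, Z=3, X=2, W=1) weight 1/252
  (Y=1, Z=2, X=1, W=0) weight 1/504
  (Y=1, Z=2, X=1, W=2) weight 1/126
  (Y=1, Z=2, X=3, W=0) weight 1/504
  (Y=1, Z=2, X=3, W=2) weight 1/126
  (Y=2, Z=1, X=0, W=0) weight 1/336
  (Y=2, Z=1, X=0, W=2) weight 1/84
  … 2 more
Group by W:
  weight(W=0) = 5/504
  weight(W=1) = 1/126
  weight(W=2) = 5/126
Total weight = 5/504 + 1/126 + 5/126 = 29/504
P(W=0 | obs) = 5/504 / 29/504 = 5/29
P(W=1 | obs) = 1/126 / 29/504 = 4/29
P(W=2 | obs) = 5/126 / 29/504 = 20/29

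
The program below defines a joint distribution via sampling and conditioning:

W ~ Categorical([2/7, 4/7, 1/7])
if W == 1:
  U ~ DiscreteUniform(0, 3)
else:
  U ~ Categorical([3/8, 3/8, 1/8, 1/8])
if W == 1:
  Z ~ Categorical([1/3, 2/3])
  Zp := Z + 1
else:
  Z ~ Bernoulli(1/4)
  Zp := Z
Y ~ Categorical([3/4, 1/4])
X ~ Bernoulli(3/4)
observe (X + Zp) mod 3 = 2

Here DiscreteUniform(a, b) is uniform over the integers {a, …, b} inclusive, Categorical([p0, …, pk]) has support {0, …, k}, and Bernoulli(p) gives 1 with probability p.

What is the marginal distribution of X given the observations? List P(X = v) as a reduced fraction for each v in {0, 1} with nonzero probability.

Enumerate traces; 32 have nonzero weight after conditioning:
  (W=0, U=0, Z=1, Y=0, X=1) weight 27/1792
  (W=0, U=0, Z=1, Y=1, X=1) weight 9/1792
  (W=0, U=1, Z=1, Y=0, X=1) weight 27/1792
  (W=0, U=1, Z=1, Y=1, X=1) weight 9/1792
  (W=0, U=2, Z=1, Y=0, X=1) weight 9/1792
  (W=0, U=2, Z=1, Y=1, X=1) weight 3/1792
  (W=0, U=3, Z=1, Y=0, X=1) weight 9/1792
  (W=0, U=3, Z=1, Y=1, X=1) weight 3/1792
  (W=1, U=0, Z=1, Y=0, X=0) weight 1/56
  … 23 more
Group by X:
  weight(X=0) = 2/21
  weight(X=1) = 25/112
Total weight = 2/21 + 25/112 = 107/336
P(X=0 | obs) = 2/21 / 107/336 = 32/107
P(X=1 | obs) = 25/112 / 107/336 = 75/107

P(X=0) = 32/107, P(X=1) = 75/107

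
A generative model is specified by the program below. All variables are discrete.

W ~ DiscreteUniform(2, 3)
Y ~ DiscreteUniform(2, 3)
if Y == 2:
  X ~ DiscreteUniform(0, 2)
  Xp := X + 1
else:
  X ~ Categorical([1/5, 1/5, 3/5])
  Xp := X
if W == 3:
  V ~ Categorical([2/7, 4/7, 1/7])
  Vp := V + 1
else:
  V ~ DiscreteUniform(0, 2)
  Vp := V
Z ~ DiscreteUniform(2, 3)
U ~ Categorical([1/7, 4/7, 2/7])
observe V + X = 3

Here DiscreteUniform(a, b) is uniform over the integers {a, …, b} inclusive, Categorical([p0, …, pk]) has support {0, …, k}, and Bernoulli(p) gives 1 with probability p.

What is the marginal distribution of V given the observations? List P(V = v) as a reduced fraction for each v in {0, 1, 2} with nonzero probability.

P(V=1) = 133/173, P(V=2) = 40/173

Enumerate traces; 48 have nonzero weight after conditioning:
  (W=2, Y=2, X=1, V=2, Z=2, U=0) weight 1/504
  (W=2, Y=2, X=1, V=2, Z=2, U=1) weight 1/126
  (W=2, Y=2, X=1, V=2, Z=2, U=2) weight 1/252
  (W=2, Y=2, X=1, V=2, Z=3, U=0) weight 1/504
  (W=2, Y=2, X=1, V=2, Z=3, U=1) weight 1/126
  (W=2, Y=2, X=1, V=2, Z=3, U=2) weight 1/252
  (W=2, Y=2, X=2, V=1, Z=2, U=0) weight 1/504
  (W=2, Y=2, X=2, V=1, Z=2, U=1) weight 1/126
  … 40 more
Group by V:
  weight(V=1) = 19/90
  weight(V=2) = 4/63
Total weight = 19/90 + 4/63 = 173/630
P(V=1 | obs) = 19/90 / 173/630 = 133/173
P(V=2 | obs) = 4/63 / 173/630 = 40/173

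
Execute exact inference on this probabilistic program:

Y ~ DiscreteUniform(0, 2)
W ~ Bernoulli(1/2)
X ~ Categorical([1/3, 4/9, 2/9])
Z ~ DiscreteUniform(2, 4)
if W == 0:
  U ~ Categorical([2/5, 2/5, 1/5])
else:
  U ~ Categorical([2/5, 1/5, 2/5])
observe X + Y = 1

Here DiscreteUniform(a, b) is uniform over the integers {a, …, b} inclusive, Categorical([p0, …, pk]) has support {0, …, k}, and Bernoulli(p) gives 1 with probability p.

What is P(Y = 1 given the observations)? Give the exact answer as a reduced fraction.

Enumerate traces; 36 have nonzero weight after conditioning:
  (Y=0, W=0, X=1, Z=2, U=0) weight 4/405
  (Y=0, W=0, X=1, Z=2, U=1) weight 4/405
  (Y=0, W=0, X=1, Z=2, U=2) weight 2/405
  (Y=0, W=0, X=1, Z=3, U=0) weight 4/405
  (Y=0, W=0, X=1, Z=3, U=1) weight 4/405
  (Y=0, W=0, X=1, Z=3, U=2) weight 2/405
  (Y=0, W=0, X=1, Z=4, U=0) weight 4/405
  (Y=0, W=0, X=1, Z=4, U=1) weight 4/405
  (Y=1, W=0, X=0, Z=2, U=0) weight 1/135
  … 27 more
Group by Y:
  weight(Y=0) = 4/27
  weight(Y=1) = 1/9
Total weight = 4/27 + 1/9 = 7/27
P(Y=0 | obs) = 4/27 / 7/27 = 4/7
P(Y=1 | obs) = 1/9 / 7/27 = 3/7

P(Y = 1 | obs) = 3/7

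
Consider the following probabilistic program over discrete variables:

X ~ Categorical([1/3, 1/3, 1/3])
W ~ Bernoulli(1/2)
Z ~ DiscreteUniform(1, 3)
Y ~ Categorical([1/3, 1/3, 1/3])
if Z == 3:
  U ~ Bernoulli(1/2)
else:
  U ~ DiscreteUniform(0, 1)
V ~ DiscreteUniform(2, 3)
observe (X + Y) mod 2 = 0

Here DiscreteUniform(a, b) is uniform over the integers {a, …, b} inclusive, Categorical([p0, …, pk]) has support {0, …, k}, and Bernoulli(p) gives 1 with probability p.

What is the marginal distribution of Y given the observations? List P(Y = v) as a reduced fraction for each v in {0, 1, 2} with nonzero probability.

Enumerate traces; 120 have nonzero weight after conditioning:
  (X=0, W=0, Z=1, Y=0, U=0, V=2) weight 1/216
  (X=0, W=0, Z=1, Y=0, U=0, V=3) weight 1/216
  (X=0, W=0, Z=1, Y=0, U=1, V=2) weight 1/216
  (X=0, W=0, Z=1, Y=0, U=1, V=3) weight 1/216
  (X=0, W=0, Z=1, Y=2, U=0, V=2) weight 1/216
  (X=0, W=0, Z=1, Y=2, U=0, V=3) weight 1/216
  (X=0, W=0, Z=1, Y=2, U=1, V=2) weight 1/216
  (X=0, W=0, Z=1, Y=2, U=1, V=3) weight 1/216
  (X=1, W=0, Z=1, Y=1, U=0, V=2) weight 1/216
  … 111 more
Group by Y:
  weight(Y=0) = 2/9
  weight(Y=1) = 1/9
  weight(Y=2) = 2/9
Total weight = 2/9 + 1/9 + 2/9 = 5/9
P(Y=0 | obs) = 2/9 / 5/9 = 2/5
P(Y=1 | obs) = 1/9 / 5/9 = 1/5
P(Y=2 | obs) = 2/9 / 5/9 = 2/5

P(Y=0) = 2/5, P(Y=1) = 1/5, P(Y=2) = 2/5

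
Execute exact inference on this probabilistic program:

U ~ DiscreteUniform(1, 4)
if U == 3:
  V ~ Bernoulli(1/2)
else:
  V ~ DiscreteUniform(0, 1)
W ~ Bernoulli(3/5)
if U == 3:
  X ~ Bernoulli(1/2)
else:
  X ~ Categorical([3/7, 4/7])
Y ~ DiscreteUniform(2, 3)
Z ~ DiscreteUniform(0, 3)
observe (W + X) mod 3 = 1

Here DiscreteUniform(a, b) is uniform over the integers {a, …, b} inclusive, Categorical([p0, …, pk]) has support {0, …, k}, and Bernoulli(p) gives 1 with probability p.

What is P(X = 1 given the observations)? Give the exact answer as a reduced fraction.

P(X = 1 | obs) = 62/137

Enumerate traces; 128 have nonzero weight after conditioning:
  (U=1, V=0, W=0, X=1, Y=2, Z=0) weight 1/280
  (U=1, V=0, W=0, X=1, Y=2, Z=1) weight 1/280
  (U=1, V=0, W=0, X=1, Y=2, Z=2) weight 1/280
  (U=1, V=0, W=0, X=1, Y=2, Z=3) weight 1/280
  (U=1, V=0, W=0, X=1, Y=3, Z=0) weight 1/280
  (U=1, V=0, W=0, X=1, Y=3, Z=1) weight 1/280
  (U=1, V=0, W=0, X=1, Y=3, Z=2) weight 1/280
  (U=1, V=0, W=0, X=1, Y=3, Z=3) weight 1/280
  (U=1, V=0, W=1, X=0, Y=2, Z=0) weight 9/2240
  … 119 more
Group by X:
  weight(X=0) = 15/56
  weight(X=1) = 31/140
Total weight = 15/56 + 31/140 = 137/280
P(X=0 | obs) = 15/56 / 137/280 = 75/137
P(X=1 | obs) = 31/140 / 137/280 = 62/137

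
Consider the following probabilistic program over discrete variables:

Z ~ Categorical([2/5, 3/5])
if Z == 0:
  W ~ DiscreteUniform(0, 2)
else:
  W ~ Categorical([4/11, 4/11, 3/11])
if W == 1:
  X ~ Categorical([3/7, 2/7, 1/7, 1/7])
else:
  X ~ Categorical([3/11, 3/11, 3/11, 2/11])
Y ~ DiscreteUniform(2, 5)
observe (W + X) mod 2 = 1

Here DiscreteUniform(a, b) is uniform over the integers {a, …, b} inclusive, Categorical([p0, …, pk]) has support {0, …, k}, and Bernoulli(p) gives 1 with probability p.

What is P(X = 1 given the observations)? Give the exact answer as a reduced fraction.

Enumerate traces; 48 have nonzero weight after conditioning:
  (Z=0, W=0, X=1, Y=2) weight 1/110
  (Z=0, W=0, X=1, Y=3) weight 1/110
  (Z=0, W=0, X=1, Y=4) weight 1/110
  (Z=0, W=0, X=1, Y=5) weight 1/110
  (Z=0, W=0, X=3, Y=2) weight 1/165
  (Z=0, W=0, X=3, Y=3) weight 1/165
  (Z=0, W=0, X=3, Y=4) weight 1/165
  (Z=0, W=0, X=3, Y=5) weight 1/165
  (Z=0, W=1, X=0, Y=2) weight 1/70
  (Z=0, W=1, X=2, Y=2) weight 1/210
  … 38 more
Group by X:
  weight(X=0) = 58/385
  weight(X=1) = 107/605
  weight(X=2) = 58/1155
  weight(X=3) = 214/1815
Total weight = 58/385 + 107/605 + 58/1155 + 214/1815 = 2099/4235
P(X=0 | obs) = 58/385 / 2099/4235 = 638/2099
P(X=1 | obs) = 107/605 / 2099/4235 = 749/2099
P(X=2 | obs) = 58/1155 / 2099/4235 = 638/6297
P(X=3 | obs) = 214/1815 / 2099/4235 = 1498/6297

P(X = 1 | obs) = 749/2099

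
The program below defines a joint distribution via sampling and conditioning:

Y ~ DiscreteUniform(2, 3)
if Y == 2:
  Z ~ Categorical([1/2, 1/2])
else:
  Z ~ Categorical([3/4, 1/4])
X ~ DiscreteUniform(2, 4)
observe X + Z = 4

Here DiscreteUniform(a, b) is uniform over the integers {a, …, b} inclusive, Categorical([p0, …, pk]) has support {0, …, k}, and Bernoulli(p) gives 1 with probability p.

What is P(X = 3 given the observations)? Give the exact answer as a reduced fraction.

P(X = 3 | obs) = 3/8

Enumerate traces; 4 have nonzero weight after conditioning:
  (Y=2, Z=0, X=4) weight 1/12
  (Y=2, Z=1, X=3) weight 1/12
  (Y=3, Z=0, X=4) weight 1/8
  (Y=3, Z=1, X=3) weight 1/24
Group by X:
  weight(X=3) = 1/8
  weight(X=4) = 5/24
Total weight = 1/8 + 5/24 = 1/3
P(X=3 | obs) = 1/8 / 1/3 = 3/8
P(X=4 | obs) = 5/24 / 1/3 = 5/8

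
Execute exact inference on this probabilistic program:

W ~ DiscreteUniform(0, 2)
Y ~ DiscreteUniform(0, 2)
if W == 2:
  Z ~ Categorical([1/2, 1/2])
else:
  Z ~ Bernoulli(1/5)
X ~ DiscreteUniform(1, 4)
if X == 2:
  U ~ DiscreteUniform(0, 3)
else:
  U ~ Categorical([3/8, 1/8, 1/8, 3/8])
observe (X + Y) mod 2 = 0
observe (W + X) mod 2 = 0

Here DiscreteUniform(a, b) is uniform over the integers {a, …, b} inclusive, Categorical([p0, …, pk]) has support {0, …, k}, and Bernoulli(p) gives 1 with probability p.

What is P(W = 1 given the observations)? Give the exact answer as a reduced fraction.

Enumerate traces; 80 have nonzero weight after conditioning:
  (W=0, Y=0, Z=0, X=2, U=0) weight 1/180
  (W=0, Y=0, Z=0, X=2, U=1) weight 1/180
  (W=0, Y=0, Z=0, X=2, U=2) weight 1/180
  (W=0, Y=0, Z=0, X=2, U=3) weight 1/180
  (W=0, Y=0, Z=0, X=4, U=0) weight 1/120
  (W=0, Y=0, Z=0, X=4, U=1) weight 1/360
  (W=0, Y=0, Z=0, X=4, U=2) weight 1/360
  (W=0, Y=0, Z=0, X=4, U=3) weight 1/120
  (W=1, Y=1, Z=0, X=1, U=0) weight 1/120
  (W=2, Y=0, Z=0, X=2, U=0) weight 1/288
  … 70 more
Group by W:
  weight(W=0) = 1/9
  weight(W=1) = 1/18
  weight(W=2) = 1/9
Total weight = 1/9 + 1/18 + 1/9 = 5/18
P(W=0 | obs) = 1/9 / 5/18 = 2/5
P(W=1 | obs) = 1/18 / 5/18 = 1/5
P(W=2 | obs) = 1/9 / 5/18 = 2/5

P(W = 1 | obs) = 1/5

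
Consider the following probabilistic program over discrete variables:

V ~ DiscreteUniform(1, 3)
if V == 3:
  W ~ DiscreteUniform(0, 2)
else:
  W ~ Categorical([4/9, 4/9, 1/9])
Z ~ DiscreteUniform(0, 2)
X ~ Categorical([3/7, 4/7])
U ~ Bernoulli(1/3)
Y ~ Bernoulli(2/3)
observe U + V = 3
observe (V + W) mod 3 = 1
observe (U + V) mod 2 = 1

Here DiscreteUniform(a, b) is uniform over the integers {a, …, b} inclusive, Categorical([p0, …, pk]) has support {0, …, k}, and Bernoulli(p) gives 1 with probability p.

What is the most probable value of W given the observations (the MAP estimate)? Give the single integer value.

Enumerate traces; 24 have nonzero weight after conditioning:
  (V=2, W=2, Z=0, X=0, U=1, Y=0) weight 1/1701
  (V=2, W=2, Z=0, X=0, U=1, Y=1) weight 2/1701
  (V=2, W=2, Z=0, X=1, U=1, Y=0) weight 4/5103
  (V=2, W=2, Z=0, X=1, U=1, Y=1) weight 8/5103
  (V=2, W=2, Z=1, X=0, U=1, Y=0) weight 1/1701
  (V=2, W=2, Z=1, X=0, U=1, Y=1) weight 2/1701
  (V=2, W=2, Z=1, X=1, U=1, Y=0) weight 4/5103
  (V=2, W=2, Z=1, X=1, U=1, Y=1) weight 8/5103
  (V=3, W=1, Z=0, X=0, U=0, Y=0) weight 2/567
  … 15 more
Group by W:
  weight(W=1) = 2/27
  weight(W=2) = 1/81
Total weight = 2/27 + 1/81 = 7/81
P(W=1 | obs) = 2/27 / 7/81 = 6/7
P(W=2 | obs) = 1/81 / 7/81 = 1/7
argmax = 1

argmax_v P(W = v | obs) = 1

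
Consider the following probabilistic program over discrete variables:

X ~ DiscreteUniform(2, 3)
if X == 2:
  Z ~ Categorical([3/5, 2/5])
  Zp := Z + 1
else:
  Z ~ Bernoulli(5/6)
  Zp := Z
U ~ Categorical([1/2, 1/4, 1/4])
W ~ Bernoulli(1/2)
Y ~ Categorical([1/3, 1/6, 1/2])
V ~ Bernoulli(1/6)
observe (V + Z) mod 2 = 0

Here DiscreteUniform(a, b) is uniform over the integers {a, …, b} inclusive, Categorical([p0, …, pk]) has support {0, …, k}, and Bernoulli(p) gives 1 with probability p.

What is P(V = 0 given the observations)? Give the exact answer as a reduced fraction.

Enumerate traces; 72 have nonzero weight after conditioning:
  (X=2, Z=0, U=0, W=0, Y=0, V=0) weight 1/48
  (X=2, Z=0, U=0, W=0, Y=1, V=0) weight 1/96
  (X=2, Z=0, U=0, W=0, Y=2, V=0) weight 1/32
  (X=2, Z=0, U=0, W=1, Y=0, V=0) weight 1/48
  (X=2, Z=0, U=0, W=1, Y=1, V=0) weight 1/96
  (X=2, Z=0, U=0, W=1, Y=2, V=0) weight 1/32
  (X=2, Z=0, U=1, W=0, Y=0, V=0) weight 1/96
  (X=2, Z=0, U=1, W=0, Y=1, V=0) weight 1/192
  (X=2, Z=1, U=0, W=0, Y=0, V=1) weight 1/360
  … 63 more
Group by V:
  weight(V=0) = 23/72
  weight(V=1) = 37/360
Total weight = 23/72 + 37/360 = 19/45
P(V=0 | obs) = 23/72 / 19/45 = 115/152
P(V=1 | obs) = 37/360 / 19/45 = 37/152

P(V = 0 | obs) = 115/152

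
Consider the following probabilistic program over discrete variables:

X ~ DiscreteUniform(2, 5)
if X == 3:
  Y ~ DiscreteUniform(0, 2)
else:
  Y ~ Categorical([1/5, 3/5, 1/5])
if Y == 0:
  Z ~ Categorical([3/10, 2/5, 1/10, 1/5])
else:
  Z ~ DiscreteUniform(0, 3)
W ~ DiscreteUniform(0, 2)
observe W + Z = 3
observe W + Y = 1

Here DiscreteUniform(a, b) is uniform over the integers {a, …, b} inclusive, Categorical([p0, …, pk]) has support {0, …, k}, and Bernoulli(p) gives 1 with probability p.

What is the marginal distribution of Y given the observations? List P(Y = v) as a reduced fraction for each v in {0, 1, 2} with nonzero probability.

P(Y=0) = 7/47, P(Y=1) = 40/47

Enumerate traces; 8 have nonzero weight after conditioning:
  (X=2, Y=0, Z=2, W=1) weight 1/600
  (X=2, Y=1, Z=3, W=0) weight 1/80
  (X=3, Y=0, Z=2, W=1) weight 1/360
  (X=3, Y=1, Z=3, W=0) weight 1/144
  (X=4, Y=0, Z=2, W=1) weight 1/600
  (X=4, Y=1, Z=3, W=0) weight 1/80
  (X=5, Y=0, Z=2, W=1) weight 1/600
  (X=5, Y=1, Z=3, W=0) weight 1/80
Group by Y:
  weight(Y=0) = 7/900
  weight(Y=1) = 2/45
Total weight = 7/900 + 2/45 = 47/900
P(Y=0 | obs) = 7/900 / 47/900 = 7/47
P(Y=1 | obs) = 2/45 / 47/900 = 40/47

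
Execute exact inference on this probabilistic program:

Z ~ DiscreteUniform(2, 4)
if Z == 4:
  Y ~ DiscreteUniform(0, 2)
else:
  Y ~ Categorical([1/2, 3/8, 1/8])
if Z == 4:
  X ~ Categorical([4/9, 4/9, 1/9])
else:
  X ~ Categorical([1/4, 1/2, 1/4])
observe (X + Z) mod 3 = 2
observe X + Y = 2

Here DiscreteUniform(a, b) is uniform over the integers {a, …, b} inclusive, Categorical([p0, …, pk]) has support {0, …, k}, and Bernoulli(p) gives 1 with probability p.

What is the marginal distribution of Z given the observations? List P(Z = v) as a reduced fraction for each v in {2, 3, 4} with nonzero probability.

P(Z=2) = 27/263, P(Z=3) = 108/263, P(Z=4) = 128/263

Enumerate traces; 3 have nonzero weight after conditioning:
  (Z=2, Y=2, X=0) weight 1/96
  (Z=3, Y=0, X=2) weight 1/24
  (Z=4, Y=1, X=1) weight 4/81
Group by Z:
  weight(Z=2) = 1/96
  weight(Z=3) = 1/24
  weight(Z=4) = 4/81
Total weight = 1/96 + 1/24 + 4/81 = 263/2592
P(Z=2 | obs) = 1/96 / 263/2592 = 27/263
P(Z=3 | obs) = 1/24 / 263/2592 = 108/263
P(Z=4 | obs) = 4/81 / 263/2592 = 128/263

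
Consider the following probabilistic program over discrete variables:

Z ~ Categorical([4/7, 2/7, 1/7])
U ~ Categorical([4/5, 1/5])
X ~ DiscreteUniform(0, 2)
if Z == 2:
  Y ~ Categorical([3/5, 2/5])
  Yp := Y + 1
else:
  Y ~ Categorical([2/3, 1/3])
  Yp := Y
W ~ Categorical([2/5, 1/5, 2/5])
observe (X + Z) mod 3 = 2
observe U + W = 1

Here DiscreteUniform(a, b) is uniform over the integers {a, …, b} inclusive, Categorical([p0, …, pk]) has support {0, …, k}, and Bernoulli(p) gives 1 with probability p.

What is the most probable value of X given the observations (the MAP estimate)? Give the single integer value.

Enumerate traces; 12 have nonzero weight after conditioning:
  (Z=0, U=0, X=2, Y=0, W=1) weight 32/1575
  (Z=0, U=0, X=2, Y=1, W=1) weight 16/1575
  (Z=0, U=1, X=2, Y=0, W=0) weight 16/1575
  (Z=0, U=1, X=2, Y=1, W=0) weight 8/1575
  (Z=1, U=0, X=1, Y=0, W=1) weight 16/1575
  (Z=1, U=0, X=1, Y=1, W=1) weight 8/1575
  (Z=1, U=1, X=1, Y=0, W=0) weight 8/1575
  (Z=1, U=1, X=1, Y=1, W=0) weight 4/1575
  (Z=2, U=0, X=0, Y=0, W=1) weight 4/875
  … 3 more
Group by X:
  weight(X=0) = 2/175
  weight(X=1) = 4/175
  weight(X=2) = 8/175
Total weight = 2/175 + 4/175 + 8/175 = 2/25
P(X=0 | obs) = 2/175 / 2/25 = 1/7
P(X=1 | obs) = 4/175 / 2/25 = 2/7
P(X=2 | obs) = 8/175 / 2/25 = 4/7
argmax = 2

argmax_v P(X = v | obs) = 2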